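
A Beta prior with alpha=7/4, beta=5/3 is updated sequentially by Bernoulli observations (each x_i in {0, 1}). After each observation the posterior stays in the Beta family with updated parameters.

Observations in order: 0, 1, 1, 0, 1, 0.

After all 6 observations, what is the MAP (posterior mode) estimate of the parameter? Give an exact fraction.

obs 1: x=0 → posterior Beta(7/4, 8/3)
obs 2: x=1 → posterior Beta(11/4, 8/3)
obs 3: x=1 → posterior Beta(15/4, 8/3)
obs 4: x=0 → posterior Beta(15/4, 11/3)
obs 5: x=1 → posterior Beta(19/4, 11/3)
obs 6: x=0 → posterior Beta(19/4, 14/3)

45/89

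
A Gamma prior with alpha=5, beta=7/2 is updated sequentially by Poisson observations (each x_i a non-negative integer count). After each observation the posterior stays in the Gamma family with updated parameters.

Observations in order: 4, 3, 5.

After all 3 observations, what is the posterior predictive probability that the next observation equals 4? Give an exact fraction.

44705349471362754437744/332525673007965087890625

obs 1: x=4 → posterior Gamma(9, 9/2)
obs 2: x=3 → posterior Gamma(12, 11/2)
obs 3: x=5 → posterior Gamma(17, 13/2)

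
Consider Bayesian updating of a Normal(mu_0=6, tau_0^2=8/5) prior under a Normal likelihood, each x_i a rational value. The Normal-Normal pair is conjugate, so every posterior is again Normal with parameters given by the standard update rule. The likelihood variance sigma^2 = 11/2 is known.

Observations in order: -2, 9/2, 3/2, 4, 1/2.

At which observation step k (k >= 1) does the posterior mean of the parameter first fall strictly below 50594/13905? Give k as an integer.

obs 1: x=-2 → posterior Normal(298/71, 88/71)
obs 2: x=9/2 → posterior Normal(370/87, 88/87)
obs 3: x=3/2 → posterior Normal(394/103, 88/103)
obs 4: x=4 → posterior Normal(458/119, 88/119)
obs 5: x=1/2 → posterior Normal(466/135, 88/135)

k = 5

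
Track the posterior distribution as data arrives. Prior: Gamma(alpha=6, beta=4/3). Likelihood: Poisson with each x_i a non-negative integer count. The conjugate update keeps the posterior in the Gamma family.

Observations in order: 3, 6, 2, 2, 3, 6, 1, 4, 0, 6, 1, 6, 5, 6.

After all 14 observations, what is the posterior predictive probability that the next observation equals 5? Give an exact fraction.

86548068407667962990028672647607634197939995374127295401499987102367013341482359683652951464748815220736/619664992585427611791050679609026893099690427802915014534984716820652776102999166869953170315965558474401

obs 1: x=3 → posterior Gamma(9, 7/3)
obs 2: x=6 → posterior Gamma(15, 10/3)
obs 3: x=2 → posterior Gamma(17, 13/3)
obs 4: x=2 → posterior Gamma(19, 16/3)
obs 5: x=3 → posterior Gamma(22, 19/3)
obs 6: x=6 → posterior Gamma(28, 22/3)
obs 7: x=1 → posterior Gamma(29, 25/3)
obs 8: x=4 → posterior Gamma(33, 28/3)
obs 9: x=0 → posterior Gamma(33, 31/3)
obs 10: x=6 → posterior Gamma(39, 34/3)
obs 11: x=1 → posterior Gamma(40, 37/3)
obs 12: x=6 → posterior Gamma(46, 40/3)
obs 13: x=5 → posterior Gamma(51, 43/3)
obs 14: x=6 → posterior Gamma(57, 46/3)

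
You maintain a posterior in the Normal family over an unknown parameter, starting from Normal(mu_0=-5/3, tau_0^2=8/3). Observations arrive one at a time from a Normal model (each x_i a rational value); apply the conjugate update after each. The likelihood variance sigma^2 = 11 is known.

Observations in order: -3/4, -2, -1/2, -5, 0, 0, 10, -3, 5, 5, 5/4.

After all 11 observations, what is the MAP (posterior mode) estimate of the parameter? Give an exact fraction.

obs 1: x=-3/4 → posterior Normal(-61/41, 88/41)
obs 2: x=-2 → posterior Normal(-11/7, 88/49)
obs 3: x=-1/2 → posterior Normal(-27/19, 88/57)
obs 4: x=-5 → posterior Normal(-121/65, 88/65)
obs 5: x=0 → posterior Normal(-121/73, 88/73)
obs 6: x=0 → posterior Normal(-121/81, 88/81)
obs 7: x=10 → posterior Normal(-41/89, 88/89)
obs 8: x=-3 → posterior Normal(-65/97, 88/97)
obs 9: x=5 → posterior Normal(-5/21, 88/105)
obs 10: x=5 → posterior Normal(15/113, 88/113)
obs 11: x=5/4 → posterior Normal(25/121, 8/11)

25/121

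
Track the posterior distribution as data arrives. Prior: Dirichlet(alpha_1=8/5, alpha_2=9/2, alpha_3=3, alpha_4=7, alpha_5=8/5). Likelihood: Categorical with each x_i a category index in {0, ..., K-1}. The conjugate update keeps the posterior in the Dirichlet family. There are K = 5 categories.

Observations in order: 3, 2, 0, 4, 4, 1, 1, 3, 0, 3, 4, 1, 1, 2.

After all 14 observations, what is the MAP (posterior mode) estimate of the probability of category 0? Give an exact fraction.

obs 1: x=3 → posterior Dirichlet(8/5, 9/2, 3, 8, 8/5)
obs 2: x=2 → posterior Dirichlet(8/5, 9/2, 4, 8, 8/5)
obs 3: x=0 → posterior Dirichlet(13/5, 9/2, 4, 8, 8/5)
obs 4: x=4 → posterior Dirichlet(13/5, 9/2, 4, 8, 13/5)
obs 5: x=4 → posterior Dirichlet(13/5, 9/2, 4, 8, 18/5)
obs 6: x=1 → posterior Dirichlet(13/5, 11/2, 4, 8, 18/5)
obs 7: x=1 → posterior Dirichlet(13/5, 13/2, 4, 8, 18/5)
obs 8: x=3 → posterior Dirichlet(13/5, 13/2, 4, 9, 18/5)
obs 9: x=0 → posterior Dirichlet(18/5, 13/2, 4, 9, 18/5)
obs 10: x=3 → posterior Dirichlet(18/5, 13/2, 4, 10, 18/5)
obs 11: x=4 → posterior Dirichlet(18/5, 13/2, 4, 10, 23/5)
obs 12: x=1 → posterior Dirichlet(18/5, 15/2, 4, 10, 23/5)
obs 13: x=1 → posterior Dirichlet(18/5, 17/2, 4, 10, 23/5)
obs 14: x=2 → posterior Dirichlet(18/5, 17/2, 5, 10, 23/5)

26/267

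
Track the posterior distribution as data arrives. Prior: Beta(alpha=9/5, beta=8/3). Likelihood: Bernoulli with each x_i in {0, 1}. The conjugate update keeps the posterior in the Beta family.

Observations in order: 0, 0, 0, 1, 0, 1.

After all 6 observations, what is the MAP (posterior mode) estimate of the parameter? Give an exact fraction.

42/127

obs 1: x=0 → posterior Beta(9/5, 11/3)
obs 2: x=0 → posterior Beta(9/5, 14/3)
obs 3: x=0 → posterior Beta(9/5, 17/3)
obs 4: x=1 → posterior Beta(14/5, 17/3)
obs 5: x=0 → posterior Beta(14/5, 20/3)
obs 6: x=1 → posterior Beta(19/5, 20/3)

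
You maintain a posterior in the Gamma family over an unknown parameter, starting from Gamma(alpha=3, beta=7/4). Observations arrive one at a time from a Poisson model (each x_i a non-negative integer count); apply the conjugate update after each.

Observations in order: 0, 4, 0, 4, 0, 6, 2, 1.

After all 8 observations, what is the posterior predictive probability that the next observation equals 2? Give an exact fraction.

obs 1: x=0 → posterior Gamma(3, 11/4)
obs 2: x=4 → posterior Gamma(7, 15/4)
obs 3: x=0 → posterior Gamma(7, 19/4)
obs 4: x=4 → posterior Gamma(11, 23/4)
obs 5: x=0 → posterior Gamma(11, 27/4)
obs 6: x=6 → posterior Gamma(17, 31/4)
obs 7: x=2 → posterior Gamma(19, 35/4)
obs 8: x=1 → posterior Gamma(20, 39/4)

222654469738930142315206159969155360/863586854220408743801513785592407849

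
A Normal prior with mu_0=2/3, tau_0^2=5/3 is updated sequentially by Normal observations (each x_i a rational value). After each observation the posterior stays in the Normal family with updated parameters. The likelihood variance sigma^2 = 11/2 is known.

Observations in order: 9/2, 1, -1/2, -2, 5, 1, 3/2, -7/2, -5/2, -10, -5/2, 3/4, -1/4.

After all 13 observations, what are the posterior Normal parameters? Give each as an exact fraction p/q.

obs 1: x=9/2 → posterior Normal(67/43, 55/43)
obs 2: x=1 → posterior Normal(77/53, 55/53)
obs 3: x=-1/2 → posterior Normal(8/7, 55/63)
obs 4: x=-2 → posterior Normal(52/73, 55/73)
obs 5: x=5 → posterior Normal(102/83, 55/83)
obs 6: x=1 → posterior Normal(112/93, 55/93)
obs 7: x=3/2 → posterior Normal(127/103, 55/103)
obs 8: x=-7/2 → posterior Normal(92/113, 55/113)
obs 9: x=-5/2 → posterior Normal(67/123, 55/123)
obs 10: x=-10 → posterior Normal(-33/133, 55/133)
obs 11: x=-5/2 → posterior Normal(-58/143, 5/13)
obs 12: x=3/4 → posterior Normal(-101/306, 55/153)
obs 13: x=-1/4 → posterior Normal(-53/163, 55/163)

mu_0=-53/163, tau_0^2=55/163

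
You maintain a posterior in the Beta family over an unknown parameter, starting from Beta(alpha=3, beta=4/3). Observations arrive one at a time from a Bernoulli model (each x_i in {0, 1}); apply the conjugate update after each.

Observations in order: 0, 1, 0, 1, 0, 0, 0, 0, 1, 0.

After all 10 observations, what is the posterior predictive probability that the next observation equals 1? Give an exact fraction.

18/43

obs 1: x=0 → posterior Beta(3, 7/3)
obs 2: x=1 → posterior Beta(4, 7/3)
obs 3: x=0 → posterior Beta(4, 10/3)
obs 4: x=1 → posterior Beta(5, 10/3)
obs 5: x=0 → posterior Beta(5, 13/3)
obs 6: x=0 → posterior Beta(5, 16/3)
obs 7: x=0 → posterior Beta(5, 19/3)
obs 8: x=0 → posterior Beta(5, 22/3)
obs 9: x=1 → posterior Beta(6, 22/3)
obs 10: x=0 → posterior Beta(6, 25/3)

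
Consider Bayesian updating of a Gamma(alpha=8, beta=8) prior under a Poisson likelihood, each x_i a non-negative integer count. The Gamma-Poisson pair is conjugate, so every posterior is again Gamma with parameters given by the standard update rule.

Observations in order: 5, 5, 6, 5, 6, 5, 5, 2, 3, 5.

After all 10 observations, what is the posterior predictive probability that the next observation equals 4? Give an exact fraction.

obs 1: x=5 → posterior Gamma(13, 9)
obs 2: x=5 → posterior Gamma(18, 10)
obs 3: x=6 → posterior Gamma(24, 11)
obs 4: x=5 → posterior Gamma(29, 12)
obs 5: x=6 → posterior Gamma(35, 13)
obs 6: x=5 → posterior Gamma(40, 14)
obs 7: x=5 → posterior Gamma(45, 15)
obs 8: x=2 → posterior Gamma(47, 16)
obs 9: x=3 → posterior Gamma(50, 17)
obs 10: x=5 → posterior Gamma(55, 18)

24483669237182354244127121258496310046796448056354962763056372142110146560/147132581620420448213882032847979675383852886669516818427458744956737812041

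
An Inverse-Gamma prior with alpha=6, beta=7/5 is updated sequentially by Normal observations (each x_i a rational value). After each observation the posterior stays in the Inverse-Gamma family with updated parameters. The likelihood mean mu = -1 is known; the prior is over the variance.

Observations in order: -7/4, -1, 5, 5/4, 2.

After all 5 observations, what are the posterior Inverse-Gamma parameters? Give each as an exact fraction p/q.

alpha=17/2, beta=2137/80

obs 1: x=-7/4 → posterior Inverse-Gamma(13/2, 269/160)
obs 2: x=-1 → posterior Inverse-Gamma(7, 269/160)
obs 3: x=5 → posterior Inverse-Gamma(15/2, 3149/160)
obs 4: x=5/4 → posterior Inverse-Gamma(8, 1777/80)
obs 5: x=2 → posterior Inverse-Gamma(17/2, 2137/80)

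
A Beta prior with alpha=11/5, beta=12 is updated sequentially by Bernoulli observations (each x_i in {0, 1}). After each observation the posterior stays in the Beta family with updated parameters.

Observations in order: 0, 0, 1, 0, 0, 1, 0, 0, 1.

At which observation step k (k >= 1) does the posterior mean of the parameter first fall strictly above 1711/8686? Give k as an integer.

k = 6

obs 1: x=0 → posterior Beta(11/5, 13)
obs 2: x=0 → posterior Beta(11/5, 14)
obs 3: x=1 → posterior Beta(16/5, 14)
obs 4: x=0 → posterior Beta(16/5, 15)
obs 5: x=0 → posterior Beta(16/5, 16)
obs 6: x=1 → posterior Beta(21/5, 16)
obs 7: x=0 → posterior Beta(21/5, 17)
obs 8: x=0 → posterior Beta(21/5, 18)
obs 9: x=1 → posterior Beta(26/5, 18)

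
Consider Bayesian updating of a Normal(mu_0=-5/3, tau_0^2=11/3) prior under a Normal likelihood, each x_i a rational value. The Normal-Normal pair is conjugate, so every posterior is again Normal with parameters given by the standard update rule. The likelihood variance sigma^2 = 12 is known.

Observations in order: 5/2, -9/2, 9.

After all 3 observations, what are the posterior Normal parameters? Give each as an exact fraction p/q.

mu_0=17/69, tau_0^2=44/23

obs 1: x=5/2 → posterior Normal(-65/94, 132/47)
obs 2: x=-9/2 → posterior Normal(-41/29, 66/29)
obs 3: x=9 → posterior Normal(17/69, 44/23)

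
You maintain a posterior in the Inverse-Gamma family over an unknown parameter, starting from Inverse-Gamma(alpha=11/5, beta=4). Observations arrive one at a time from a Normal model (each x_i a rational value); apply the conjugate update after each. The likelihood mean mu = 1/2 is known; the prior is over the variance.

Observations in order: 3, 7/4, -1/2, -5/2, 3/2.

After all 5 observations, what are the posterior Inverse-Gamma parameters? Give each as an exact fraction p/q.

obs 1: x=3 → posterior Inverse-Gamma(27/10, 57/8)
obs 2: x=7/4 → posterior Inverse-Gamma(16/5, 253/32)
obs 3: x=-1/2 → posterior Inverse-Gamma(37/10, 269/32)
obs 4: x=-5/2 → posterior Inverse-Gamma(21/5, 413/32)
obs 5: x=3/2 → posterior Inverse-Gamma(47/10, 429/32)

alpha=47/10, beta=429/32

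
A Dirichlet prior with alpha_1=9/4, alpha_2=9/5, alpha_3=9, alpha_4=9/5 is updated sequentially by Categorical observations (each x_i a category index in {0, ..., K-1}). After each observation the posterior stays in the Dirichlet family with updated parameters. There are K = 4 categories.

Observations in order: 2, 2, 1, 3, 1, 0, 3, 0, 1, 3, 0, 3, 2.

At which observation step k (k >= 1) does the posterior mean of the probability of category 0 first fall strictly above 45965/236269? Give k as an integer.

obs 1: x=2 → posterior Dirichlet(9/4, 9/5, 10, 9/5)
obs 2: x=2 → posterior Dirichlet(9/4, 9/5, 11, 9/5)
obs 3: x=1 → posterior Dirichlet(9/4, 14/5, 11, 9/5)
obs 4: x=3 → posterior Dirichlet(9/4, 14/5, 11, 14/5)
obs 5: x=1 → posterior Dirichlet(9/4, 19/5, 11, 14/5)
obs 6: x=0 → posterior Dirichlet(13/4, 19/5, 11, 14/5)
obs 7: x=3 → posterior Dirichlet(13/4, 19/5, 11, 19/5)
obs 8: x=0 → posterior Dirichlet(17/4, 19/5, 11, 19/5)
obs 9: x=1 → posterior Dirichlet(17/4, 24/5, 11, 19/5)
obs 10: x=3 → posterior Dirichlet(17/4, 24/5, 11, 24/5)
obs 11: x=0 → posterior Dirichlet(21/4, 24/5, 11, 24/5)
obs 12: x=3 → posterior Dirichlet(21/4, 24/5, 11, 29/5)
obs 13: x=2 → posterior Dirichlet(21/4, 24/5, 12, 29/5)

k = 11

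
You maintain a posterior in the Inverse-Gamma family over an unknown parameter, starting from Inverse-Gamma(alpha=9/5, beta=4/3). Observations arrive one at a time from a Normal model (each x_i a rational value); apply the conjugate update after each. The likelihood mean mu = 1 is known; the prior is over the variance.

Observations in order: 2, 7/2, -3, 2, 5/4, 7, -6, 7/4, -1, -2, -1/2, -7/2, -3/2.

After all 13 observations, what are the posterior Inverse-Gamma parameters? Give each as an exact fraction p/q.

alpha=83/10, beta=3703/48

obs 1: x=2 → posterior Inverse-Gamma(23/10, 11/6)
obs 2: x=7/2 → posterior Inverse-Gamma(14/5, 119/24)
obs 3: x=-3 → posterior Inverse-Gamma(33/10, 311/24)
obs 4: x=2 → posterior Inverse-Gamma(19/5, 323/24)
obs 5: x=5/4 → posterior Inverse-Gamma(43/10, 1295/96)
obs 6: x=7 → posterior Inverse-Gamma(24/5, 3023/96)
obs 7: x=-6 → posterior Inverse-Gamma(53/10, 5375/96)
obs 8: x=7/4 → posterior Inverse-Gamma(29/5, 2701/48)
obs 9: x=-1 → posterior Inverse-Gamma(63/10, 2797/48)
obs 10: x=-2 → posterior Inverse-Gamma(34/5, 3013/48)
obs 11: x=-1/2 → posterior Inverse-Gamma(73/10, 3067/48)
obs 12: x=-7/2 → posterior Inverse-Gamma(39/5, 3553/48)
obs 13: x=-3/2 → posterior Inverse-Gamma(83/10, 3703/48)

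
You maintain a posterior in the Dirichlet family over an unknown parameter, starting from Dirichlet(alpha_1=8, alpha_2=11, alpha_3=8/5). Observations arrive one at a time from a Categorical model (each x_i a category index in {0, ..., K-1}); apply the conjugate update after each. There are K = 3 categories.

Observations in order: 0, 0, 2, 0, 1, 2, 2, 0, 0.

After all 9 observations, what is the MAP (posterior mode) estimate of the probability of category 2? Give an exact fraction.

18/133

obs 1: x=0 → posterior Dirichlet(9, 11, 8/5)
obs 2: x=0 → posterior Dirichlet(10, 11, 8/5)
obs 3: x=2 → posterior Dirichlet(10, 11, 13/5)
obs 4: x=0 → posterior Dirichlet(11, 11, 13/5)
obs 5: x=1 → posterior Dirichlet(11, 12, 13/5)
obs 6: x=2 → posterior Dirichlet(11, 12, 18/5)
obs 7: x=2 → posterior Dirichlet(11, 12, 23/5)
obs 8: x=0 → posterior Dirichlet(12, 12, 23/5)
obs 9: x=0 → posterior Dirichlet(13, 12, 23/5)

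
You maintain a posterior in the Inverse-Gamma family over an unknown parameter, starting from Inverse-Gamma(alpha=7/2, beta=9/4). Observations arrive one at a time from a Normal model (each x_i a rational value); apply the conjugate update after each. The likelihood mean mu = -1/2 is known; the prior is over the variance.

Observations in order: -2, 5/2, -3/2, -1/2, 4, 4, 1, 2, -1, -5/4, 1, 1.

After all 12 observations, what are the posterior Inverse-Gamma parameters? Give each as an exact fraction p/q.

obs 1: x=-2 → posterior Inverse-Gamma(4, 27/8)
obs 2: x=5/2 → posterior Inverse-Gamma(9/2, 63/8)
obs 3: x=-3/2 → posterior Inverse-Gamma(5, 67/8)
obs 4: x=-1/2 → posterior Inverse-Gamma(11/2, 67/8)
obs 5: x=4 → posterior Inverse-Gamma(6, 37/2)
obs 6: x=4 → posterior Inverse-Gamma(13/2, 229/8)
obs 7: x=1 → posterior Inverse-Gamma(7, 119/4)
obs 8: x=2 → posterior Inverse-Gamma(15/2, 263/8)
obs 9: x=-1 → posterior Inverse-Gamma(8, 33)
obs 10: x=-5/4 → posterior Inverse-Gamma(17/2, 1065/32)
obs 11: x=1 → posterior Inverse-Gamma(9, 1101/32)
obs 12: x=1 → posterior Inverse-Gamma(19/2, 1137/32)

alpha=19/2, beta=1137/32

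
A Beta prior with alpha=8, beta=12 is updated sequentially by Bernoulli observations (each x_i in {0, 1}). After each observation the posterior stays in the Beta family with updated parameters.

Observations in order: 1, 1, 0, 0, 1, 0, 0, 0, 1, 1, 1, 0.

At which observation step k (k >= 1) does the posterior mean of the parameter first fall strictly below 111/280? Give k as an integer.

obs 1: x=1 → posterior Beta(9, 12)
obs 2: x=1 → posterior Beta(10, 12)
obs 3: x=0 → posterior Beta(10, 13)
obs 4: x=0 → posterior Beta(10, 14)
obs 5: x=1 → posterior Beta(11, 14)
obs 6: x=0 → posterior Beta(11, 15)
obs 7: x=0 → posterior Beta(11, 16)
obs 8: x=0 → posterior Beta(11, 17)
obs 9: x=1 → posterior Beta(12, 17)
obs 10: x=1 → posterior Beta(13, 17)
obs 11: x=1 → posterior Beta(14, 17)
obs 12: x=0 → posterior Beta(14, 18)

k = 8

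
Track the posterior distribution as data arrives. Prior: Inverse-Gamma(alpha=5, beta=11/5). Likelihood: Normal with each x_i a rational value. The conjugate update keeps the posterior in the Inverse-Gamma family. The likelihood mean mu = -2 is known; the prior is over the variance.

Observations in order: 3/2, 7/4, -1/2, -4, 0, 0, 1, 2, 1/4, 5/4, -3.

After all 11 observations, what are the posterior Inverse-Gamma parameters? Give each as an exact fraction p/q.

alpha=21/2, beta=6927/160

obs 1: x=3/2 → posterior Inverse-Gamma(11/2, 333/40)
obs 2: x=7/4 → posterior Inverse-Gamma(6, 2457/160)
obs 3: x=-1/2 → posterior Inverse-Gamma(13/2, 2637/160)
obs 4: x=-4 → posterior Inverse-Gamma(7, 2957/160)
obs 5: x=0 → posterior Inverse-Gamma(15/2, 3277/160)
obs 6: x=0 → posterior Inverse-Gamma(8, 3597/160)
obs 7: x=1 → posterior Inverse-Gamma(17/2, 4317/160)
obs 8: x=2 → posterior Inverse-Gamma(9, 5597/160)
obs 9: x=1/4 → posterior Inverse-Gamma(19/2, 3001/80)
obs 10: x=5/4 → posterior Inverse-Gamma(10, 6847/160)
obs 11: x=-3 → posterior Inverse-Gamma(21/2, 6927/160)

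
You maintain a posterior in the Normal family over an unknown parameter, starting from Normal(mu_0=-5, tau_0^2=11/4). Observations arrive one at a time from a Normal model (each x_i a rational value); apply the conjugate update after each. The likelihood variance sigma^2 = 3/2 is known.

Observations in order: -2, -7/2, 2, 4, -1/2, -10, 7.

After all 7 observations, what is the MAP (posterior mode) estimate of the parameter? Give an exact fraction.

-63/83

obs 1: x=-2 → posterior Normal(-52/17, 33/34)
obs 2: x=-7/2 → posterior Normal(-181/56, 33/56)
obs 3: x=2 → posterior Normal(-137/78, 11/26)
obs 4: x=4 → posterior Normal(-49/100, 33/100)
obs 5: x=-1/2 → posterior Normal(-30/61, 33/122)
obs 6: x=-10 → posterior Normal(-35/18, 11/48)
obs 7: x=7 → posterior Normal(-63/83, 33/166)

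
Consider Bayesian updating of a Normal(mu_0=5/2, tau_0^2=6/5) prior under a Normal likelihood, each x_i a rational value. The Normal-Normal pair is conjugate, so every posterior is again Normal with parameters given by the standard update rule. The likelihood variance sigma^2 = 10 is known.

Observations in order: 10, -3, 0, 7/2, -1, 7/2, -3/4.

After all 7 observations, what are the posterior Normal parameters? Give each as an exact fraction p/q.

obs 1: x=10 → posterior Normal(185/56, 15/14)
obs 2: x=-3 → posterior Normal(167/62, 30/31)
obs 3: x=0 → posterior Normal(167/68, 15/17)
obs 4: x=7/2 → posterior Normal(94/37, 30/37)
obs 5: x=-1 → posterior Normal(91/40, 3/4)
obs 6: x=7/2 → posterior Normal(203/86, 30/43)
obs 7: x=-3/4 → posterior Normal(397/184, 15/23)

mu_0=397/184, tau_0^2=15/23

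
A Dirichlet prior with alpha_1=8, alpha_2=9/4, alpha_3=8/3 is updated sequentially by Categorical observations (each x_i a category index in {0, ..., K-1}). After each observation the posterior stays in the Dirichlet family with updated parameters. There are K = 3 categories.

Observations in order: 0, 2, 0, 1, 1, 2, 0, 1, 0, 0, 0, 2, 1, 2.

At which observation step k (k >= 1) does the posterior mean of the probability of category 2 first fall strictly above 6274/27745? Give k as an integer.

k = 2

obs 1: x=0 → posterior Dirichlet(9, 9/4, 8/3)
obs 2: x=2 → posterior Dirichlet(9, 9/4, 11/3)
obs 3: x=0 → posterior Dirichlet(10, 9/4, 11/3)
obs 4: x=1 → posterior Dirichlet(10, 13/4, 11/3)
obs 5: x=1 → posterior Dirichlet(10, 17/4, 11/3)
obs 6: x=2 → posterior Dirichlet(10, 17/4, 14/3)
obs 7: x=0 → posterior Dirichlet(11, 17/4, 14/3)
obs 8: x=1 → posterior Dirichlet(11, 21/4, 14/3)
obs 9: x=0 → posterior Dirichlet(12, 21/4, 14/3)
obs 10: x=0 → posterior Dirichlet(13, 21/4, 14/3)
obs 11: x=0 → posterior Dirichlet(14, 21/4, 14/3)
obs 12: x=2 → posterior Dirichlet(14, 21/4, 17/3)
obs 13: x=1 → posterior Dirichlet(14, 25/4, 17/3)
obs 14: x=2 → posterior Dirichlet(14, 25/4, 20/3)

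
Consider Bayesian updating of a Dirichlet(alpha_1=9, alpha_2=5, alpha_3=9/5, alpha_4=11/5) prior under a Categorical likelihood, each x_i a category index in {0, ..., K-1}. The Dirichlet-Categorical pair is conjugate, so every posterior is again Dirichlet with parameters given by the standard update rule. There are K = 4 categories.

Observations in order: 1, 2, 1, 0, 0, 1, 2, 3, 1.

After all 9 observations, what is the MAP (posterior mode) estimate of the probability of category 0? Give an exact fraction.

10/23

obs 1: x=1 → posterior Dirichlet(9, 6, 9/5, 11/5)
obs 2: x=2 → posterior Dirichlet(9, 6, 14/5, 11/5)
obs 3: x=1 → posterior Dirichlet(9, 7, 14/5, 11/5)
obs 4: x=0 → posterior Dirichlet(10, 7, 14/5, 11/5)
obs 5: x=0 → posterior Dirichlet(11, 7, 14/5, 11/5)
obs 6: x=1 → posterior Dirichlet(11, 8, 14/5, 11/5)
obs 7: x=2 → posterior Dirichlet(11, 8, 19/5, 11/5)
obs 8: x=3 → posterior Dirichlet(11, 8, 19/5, 16/5)
obs 9: x=1 → posterior Dirichlet(11, 9, 19/5, 16/5)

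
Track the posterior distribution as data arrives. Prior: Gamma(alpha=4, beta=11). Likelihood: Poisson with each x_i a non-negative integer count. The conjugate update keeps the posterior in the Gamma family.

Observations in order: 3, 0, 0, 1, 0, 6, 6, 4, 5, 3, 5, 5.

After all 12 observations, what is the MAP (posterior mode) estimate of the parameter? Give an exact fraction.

41/23

obs 1: x=3 → posterior Gamma(7, 12)
obs 2: x=0 → posterior Gamma(7, 13)
obs 3: x=0 → posterior Gamma(7, 14)
obs 4: x=1 → posterior Gamma(8, 15)
obs 5: x=0 → posterior Gamma(8, 16)
obs 6: x=6 → posterior Gamma(14, 17)
obs 7: x=6 → posterior Gamma(20, 18)
obs 8: x=4 → posterior Gamma(24, 19)
obs 9: x=5 → posterior Gamma(29, 20)
obs 10: x=3 → posterior Gamma(32, 21)
obs 11: x=5 → posterior Gamma(37, 22)
obs 12: x=5 → posterior Gamma(42, 23)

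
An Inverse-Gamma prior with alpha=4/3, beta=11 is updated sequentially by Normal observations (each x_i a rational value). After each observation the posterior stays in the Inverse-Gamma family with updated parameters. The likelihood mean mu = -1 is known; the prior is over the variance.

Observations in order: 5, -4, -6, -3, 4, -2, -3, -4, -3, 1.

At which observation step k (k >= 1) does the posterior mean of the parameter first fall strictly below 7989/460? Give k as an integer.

obs 1: x=5 → posterior Inverse-Gamma(11/6, 29)
obs 2: x=-4 → posterior Inverse-Gamma(7/3, 67/2)
obs 3: x=-6 → posterior Inverse-Gamma(17/6, 46)
obs 4: x=-3 → posterior Inverse-Gamma(10/3, 48)
obs 5: x=4 → posterior Inverse-Gamma(23/6, 121/2)
obs 6: x=-2 → posterior Inverse-Gamma(13/3, 61)
obs 7: x=-3 → posterior Inverse-Gamma(29/6, 63)
obs 8: x=-4 → posterior Inverse-Gamma(16/3, 135/2)
obs 9: x=-3 → posterior Inverse-Gamma(35/6, 139/2)
obs 10: x=1 → posterior Inverse-Gamma(19/3, 143/2)

k = 7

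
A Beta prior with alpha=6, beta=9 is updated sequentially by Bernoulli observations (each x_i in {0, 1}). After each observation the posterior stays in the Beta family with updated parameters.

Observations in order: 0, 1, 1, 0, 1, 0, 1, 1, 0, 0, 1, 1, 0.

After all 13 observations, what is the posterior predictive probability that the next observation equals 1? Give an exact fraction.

13/28

obs 1: x=0 → posterior Beta(6, 10)
obs 2: x=1 → posterior Beta(7, 10)
obs 3: x=1 → posterior Beta(8, 10)
obs 4: x=0 → posterior Beta(8, 11)
obs 5: x=1 → posterior Beta(9, 11)
obs 6: x=0 → posterior Beta(9, 12)
obs 7: x=1 → posterior Beta(10, 12)
obs 8: x=1 → posterior Beta(11, 12)
obs 9: x=0 → posterior Beta(11, 13)
obs 10: x=0 → posterior Beta(11, 14)
obs 11: x=1 → posterior Beta(12, 14)
obs 12: x=1 → posterior Beta(13, 14)
obs 13: x=0 → posterior Beta(13, 15)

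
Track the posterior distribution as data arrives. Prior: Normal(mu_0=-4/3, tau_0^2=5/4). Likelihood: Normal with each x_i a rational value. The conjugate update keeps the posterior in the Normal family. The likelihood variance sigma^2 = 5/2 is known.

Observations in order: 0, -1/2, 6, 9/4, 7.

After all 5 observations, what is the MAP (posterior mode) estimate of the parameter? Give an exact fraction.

obs 1: x=0 → posterior Normal(-8/9, 5/6)
obs 2: x=-1/2 → posterior Normal(-19/24, 5/8)
obs 3: x=6 → posterior Normal(17/30, 1/2)
obs 4: x=9/4 → posterior Normal(61/72, 5/12)
obs 5: x=7 → posterior Normal(145/84, 5/14)

145/84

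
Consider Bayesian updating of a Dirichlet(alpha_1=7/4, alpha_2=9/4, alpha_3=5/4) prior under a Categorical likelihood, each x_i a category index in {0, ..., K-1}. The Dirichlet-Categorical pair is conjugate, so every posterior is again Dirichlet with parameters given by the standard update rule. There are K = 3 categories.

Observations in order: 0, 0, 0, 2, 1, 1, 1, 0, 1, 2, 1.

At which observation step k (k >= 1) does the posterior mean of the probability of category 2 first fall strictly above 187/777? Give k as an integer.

obs 1: x=0 → posterior Dirichlet(11/4, 9/4, 5/4)
obs 2: x=0 → posterior Dirichlet(15/4, 9/4, 5/4)
obs 3: x=0 → posterior Dirichlet(19/4, 9/4, 5/4)
obs 4: x=2 → posterior Dirichlet(19/4, 9/4, 9/4)
obs 5: x=1 → posterior Dirichlet(19/4, 13/4, 9/4)
obs 6: x=1 → posterior Dirichlet(19/4, 17/4, 9/4)
obs 7: x=1 → posterior Dirichlet(19/4, 21/4, 9/4)
obs 8: x=0 → posterior Dirichlet(23/4, 21/4, 9/4)
obs 9: x=1 → posterior Dirichlet(23/4, 25/4, 9/4)
obs 10: x=2 → posterior Dirichlet(23/4, 25/4, 13/4)
obs 11: x=1 → posterior Dirichlet(23/4, 29/4, 13/4)

k = 4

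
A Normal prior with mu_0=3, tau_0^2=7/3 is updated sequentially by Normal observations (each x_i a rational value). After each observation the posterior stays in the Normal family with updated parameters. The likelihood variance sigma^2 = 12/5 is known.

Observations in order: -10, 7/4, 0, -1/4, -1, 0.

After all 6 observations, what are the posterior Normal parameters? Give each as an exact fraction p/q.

mu_0=-449/492, tau_0^2=14/41

obs 1: x=-10 → posterior Normal(-242/71, 84/71)
obs 2: x=7/4 → posterior Normal(-723/424, 42/53)
obs 3: x=0 → posterior Normal(-241/188, 28/47)
obs 4: x=-1/4 → posterior Normal(-379/352, 21/44)
obs 5: x=-1 → posterior Normal(-449/422, 84/211)
obs 6: x=0 → posterior Normal(-449/492, 14/41)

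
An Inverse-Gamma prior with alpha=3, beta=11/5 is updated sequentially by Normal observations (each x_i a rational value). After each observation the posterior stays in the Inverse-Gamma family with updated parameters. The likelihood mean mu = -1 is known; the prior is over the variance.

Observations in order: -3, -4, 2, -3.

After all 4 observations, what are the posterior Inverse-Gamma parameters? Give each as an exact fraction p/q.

obs 1: x=-3 → posterior Inverse-Gamma(7/2, 21/5)
obs 2: x=-4 → posterior Inverse-Gamma(4, 87/10)
obs 3: x=2 → posterior Inverse-Gamma(9/2, 66/5)
obs 4: x=-3 → posterior Inverse-Gamma(5, 76/5)

alpha=5, beta=76/5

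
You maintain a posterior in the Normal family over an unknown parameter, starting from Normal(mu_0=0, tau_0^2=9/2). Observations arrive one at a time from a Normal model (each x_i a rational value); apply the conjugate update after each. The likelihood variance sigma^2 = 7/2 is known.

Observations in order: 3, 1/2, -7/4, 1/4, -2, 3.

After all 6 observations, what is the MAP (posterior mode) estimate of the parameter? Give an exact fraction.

27/61

obs 1: x=3 → posterior Normal(27/16, 63/32)
obs 2: x=1/2 → posterior Normal(63/50, 63/50)
obs 3: x=-7/4 → posterior Normal(63/136, 63/68)
obs 4: x=1/4 → posterior Normal(18/43, 63/86)
obs 5: x=-2 → posterior Normal(0, 63/104)
obs 6: x=3 → posterior Normal(27/61, 63/122)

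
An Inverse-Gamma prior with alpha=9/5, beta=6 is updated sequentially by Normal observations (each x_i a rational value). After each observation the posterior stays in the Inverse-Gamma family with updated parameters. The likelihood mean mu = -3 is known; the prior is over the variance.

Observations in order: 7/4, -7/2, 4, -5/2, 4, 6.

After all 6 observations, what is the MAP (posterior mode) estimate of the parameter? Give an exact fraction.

obs 1: x=7/4 → posterior Inverse-Gamma(23/10, 553/32)
obs 2: x=-7/2 → posterior Inverse-Gamma(14/5, 557/32)
obs 3: x=4 → posterior Inverse-Gamma(33/10, 1341/32)
obs 4: x=-5/2 → posterior Inverse-Gamma(19/5, 1345/32)
obs 5: x=4 → posterior Inverse-Gamma(43/10, 2129/32)
obs 6: x=6 → posterior Inverse-Gamma(24/5, 3425/32)

17125/928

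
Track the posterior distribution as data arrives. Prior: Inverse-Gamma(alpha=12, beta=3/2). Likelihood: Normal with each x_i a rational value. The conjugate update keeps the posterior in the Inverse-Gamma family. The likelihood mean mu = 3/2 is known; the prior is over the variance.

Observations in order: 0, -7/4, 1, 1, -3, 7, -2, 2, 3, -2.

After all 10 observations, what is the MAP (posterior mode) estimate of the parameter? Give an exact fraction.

1501/576

obs 1: x=0 → posterior Inverse-Gamma(25/2, 21/8)
obs 2: x=-7/4 → posterior Inverse-Gamma(13, 253/32)
obs 3: x=1 → posterior Inverse-Gamma(27/2, 257/32)
obs 4: x=1 → posterior Inverse-Gamma(14, 261/32)
obs 5: x=-3 → posterior Inverse-Gamma(29/2, 585/32)
obs 6: x=7 → posterior Inverse-Gamma(15, 1069/32)
obs 7: x=-2 → posterior Inverse-Gamma(31/2, 1265/32)
obs 8: x=2 → posterior Inverse-Gamma(16, 1269/32)
obs 9: x=3 → posterior Inverse-Gamma(33/2, 1305/32)
obs 10: x=-2 → posterior Inverse-Gamma(17, 1501/32)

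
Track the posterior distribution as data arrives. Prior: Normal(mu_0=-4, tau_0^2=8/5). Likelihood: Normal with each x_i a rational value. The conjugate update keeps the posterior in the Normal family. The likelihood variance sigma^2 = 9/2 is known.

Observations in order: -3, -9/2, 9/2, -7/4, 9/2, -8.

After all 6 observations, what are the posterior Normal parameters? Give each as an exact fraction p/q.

mu_0=-104/47, tau_0^2=24/47

obs 1: x=-3 → posterior Normal(-228/61, 72/61)
obs 2: x=-9/2 → posterior Normal(-300/77, 72/77)
obs 3: x=9/2 → posterior Normal(-76/31, 24/31)
obs 4: x=-7/4 → posterior Normal(-256/109, 72/109)
obs 5: x=9/2 → posterior Normal(-184/125, 72/125)
obs 6: x=-8 → posterior Normal(-104/47, 24/47)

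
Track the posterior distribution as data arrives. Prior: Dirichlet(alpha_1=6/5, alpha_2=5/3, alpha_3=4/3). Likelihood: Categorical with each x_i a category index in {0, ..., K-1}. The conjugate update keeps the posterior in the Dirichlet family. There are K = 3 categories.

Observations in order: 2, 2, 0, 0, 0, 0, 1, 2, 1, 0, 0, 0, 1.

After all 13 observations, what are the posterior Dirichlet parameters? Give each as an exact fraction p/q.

obs 1: x=2 → posterior Dirichlet(6/5, 5/3, 7/3)
obs 2: x=2 → posterior Dirichlet(6/5, 5/3, 10/3)
obs 3: x=0 → posterior Dirichlet(11/5, 5/3, 10/3)
obs 4: x=0 → posterior Dirichlet(16/5, 5/3, 10/3)
obs 5: x=0 → posterior Dirichlet(21/5, 5/3, 10/3)
obs 6: x=0 → posterior Dirichlet(26/5, 5/3, 10/3)
obs 7: x=1 → posterior Dirichlet(26/5, 8/3, 10/3)
obs 8: x=2 → posterior Dirichlet(26/5, 8/3, 13/3)
obs 9: x=1 → posterior Dirichlet(26/5, 11/3, 13/3)
obs 10: x=0 → posterior Dirichlet(31/5, 11/3, 13/3)
obs 11: x=0 → posterior Dirichlet(36/5, 11/3, 13/3)
obs 12: x=0 → posterior Dirichlet(41/5, 11/3, 13/3)
obs 13: x=1 → posterior Dirichlet(41/5, 14/3, 13/3)

alpha_1=41/5, alpha_2=14/3, alpha_3=13/3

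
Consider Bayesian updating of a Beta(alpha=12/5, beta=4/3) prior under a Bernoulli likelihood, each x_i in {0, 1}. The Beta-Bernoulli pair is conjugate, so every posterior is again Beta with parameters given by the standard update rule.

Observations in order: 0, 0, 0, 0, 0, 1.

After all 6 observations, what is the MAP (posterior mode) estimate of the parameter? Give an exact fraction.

obs 1: x=0 → posterior Beta(12/5, 7/3)
obs 2: x=0 → posterior Beta(12/5, 10/3)
obs 3: x=0 → posterior Beta(12/5, 13/3)
obs 4: x=0 → posterior Beta(12/5, 16/3)
obs 5: x=0 → posterior Beta(12/5, 19/3)
obs 6: x=1 → posterior Beta(17/5, 19/3)

9/29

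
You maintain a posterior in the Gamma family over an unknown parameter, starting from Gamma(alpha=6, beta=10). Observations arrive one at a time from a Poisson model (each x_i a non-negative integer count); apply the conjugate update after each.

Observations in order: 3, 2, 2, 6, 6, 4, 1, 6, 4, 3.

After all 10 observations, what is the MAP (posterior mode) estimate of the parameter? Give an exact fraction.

obs 1: x=3 → posterior Gamma(9, 11)
obs 2: x=2 → posterior Gamma(11, 12)
obs 3: x=2 → posterior Gamma(13, 13)
obs 4: x=6 → posterior Gamma(19, 14)
obs 5: x=6 → posterior Gamma(25, 15)
obs 6: x=4 → posterior Gamma(29, 16)
obs 7: x=1 → posterior Gamma(30, 17)
obs 8: x=6 → posterior Gamma(36, 18)
obs 9: x=4 → posterior Gamma(40, 19)
obs 10: x=3 → posterior Gamma(43, 20)

21/10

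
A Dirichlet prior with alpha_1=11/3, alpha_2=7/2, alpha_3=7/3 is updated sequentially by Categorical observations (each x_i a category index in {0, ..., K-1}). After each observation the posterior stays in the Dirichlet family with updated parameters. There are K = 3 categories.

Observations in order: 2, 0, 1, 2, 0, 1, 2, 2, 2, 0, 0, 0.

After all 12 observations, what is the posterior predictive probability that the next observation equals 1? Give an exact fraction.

11/43

obs 1: x=2 → posterior Dirichlet(11/3, 7/2, 10/3)
obs 2: x=0 → posterior Dirichlet(14/3, 7/2, 10/3)
obs 3: x=1 → posterior Dirichlet(14/3, 9/2, 10/3)
obs 4: x=2 → posterior Dirichlet(14/3, 9/2, 13/3)
obs 5: x=0 → posterior Dirichlet(17/3, 9/2, 13/3)
obs 6: x=1 → posterior Dirichlet(17/3, 11/2, 13/3)
obs 7: x=2 → posterior Dirichlet(17/3, 11/2, 16/3)
obs 8: x=2 → posterior Dirichlet(17/3, 11/2, 19/3)
obs 9: x=2 → posterior Dirichlet(17/3, 11/2, 22/3)
obs 10: x=0 → posterior Dirichlet(20/3, 11/2, 22/3)
obs 11: x=0 → posterior Dirichlet(23/3, 11/2, 22/3)
obs 12: x=0 → posterior Dirichlet(26/3, 11/2, 22/3)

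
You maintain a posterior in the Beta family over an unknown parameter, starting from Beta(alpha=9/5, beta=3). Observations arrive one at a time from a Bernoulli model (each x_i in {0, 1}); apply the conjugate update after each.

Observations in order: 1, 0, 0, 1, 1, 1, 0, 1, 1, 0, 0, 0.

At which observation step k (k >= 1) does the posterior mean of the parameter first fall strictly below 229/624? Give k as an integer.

obs 1: x=1 → posterior Beta(14/5, 3)
obs 2: x=0 → posterior Beta(14/5, 4)
obs 3: x=0 → posterior Beta(14/5, 5)
obs 4: x=1 → posterior Beta(19/5, 5)
obs 5: x=1 → posterior Beta(24/5, 5)
obs 6: x=1 → posterior Beta(29/5, 5)
obs 7: x=0 → posterior Beta(29/5, 6)
obs 8: x=1 → posterior Beta(34/5, 6)
obs 9: x=1 → posterior Beta(39/5, 6)
obs 10: x=0 → posterior Beta(39/5, 7)
obs 11: x=0 → posterior Beta(39/5, 8)
obs 12: x=0 → posterior Beta(39/5, 9)

k = 3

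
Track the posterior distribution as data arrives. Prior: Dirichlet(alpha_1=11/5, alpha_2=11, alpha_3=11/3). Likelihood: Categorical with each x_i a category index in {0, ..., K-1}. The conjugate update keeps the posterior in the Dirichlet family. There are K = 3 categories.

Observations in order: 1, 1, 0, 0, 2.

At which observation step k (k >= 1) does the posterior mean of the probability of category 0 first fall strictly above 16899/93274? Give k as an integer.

obs 1: x=1 → posterior Dirichlet(11/5, 12, 11/3)
obs 2: x=1 → posterior Dirichlet(11/5, 13, 11/3)
obs 3: x=0 → posterior Dirichlet(16/5, 13, 11/3)
obs 4: x=0 → posterior Dirichlet(21/5, 13, 11/3)
obs 5: x=2 → posterior Dirichlet(21/5, 13, 14/3)

k = 4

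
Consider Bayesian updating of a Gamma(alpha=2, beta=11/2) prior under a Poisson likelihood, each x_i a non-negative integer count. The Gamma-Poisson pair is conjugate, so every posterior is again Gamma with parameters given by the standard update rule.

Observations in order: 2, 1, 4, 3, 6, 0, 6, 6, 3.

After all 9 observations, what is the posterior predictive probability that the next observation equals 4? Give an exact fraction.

obs 1: x=2 → posterior Gamma(4, 13/2)
obs 2: x=1 → posterior Gamma(5, 15/2)
obs 3: x=4 → posterior Gamma(9, 17/2)
obs 4: x=3 → posterior Gamma(12, 19/2)
obs 5: x=6 → posterior Gamma(18, 21/2)
obs 6: x=0 → posterior Gamma(18, 23/2)
obs 7: x=6 → posterior Gamma(24, 25/2)
obs 8: x=6 → posterior Gamma(30, 27/2)
obs 9: x=3 → posterior Gamma(33, 29/2)

1711614959851006854255893736816004804124082450527376720/15148954872646847105498509334067131813327318808179940511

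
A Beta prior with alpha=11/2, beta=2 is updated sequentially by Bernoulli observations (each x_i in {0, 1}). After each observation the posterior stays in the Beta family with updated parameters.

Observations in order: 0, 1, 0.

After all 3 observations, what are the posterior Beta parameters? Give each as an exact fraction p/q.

obs 1: x=0 → posterior Beta(11/2, 3)
obs 2: x=1 → posterior Beta(13/2, 3)
obs 3: x=0 → posterior Beta(13/2, 4)

alpha=13/2, beta=4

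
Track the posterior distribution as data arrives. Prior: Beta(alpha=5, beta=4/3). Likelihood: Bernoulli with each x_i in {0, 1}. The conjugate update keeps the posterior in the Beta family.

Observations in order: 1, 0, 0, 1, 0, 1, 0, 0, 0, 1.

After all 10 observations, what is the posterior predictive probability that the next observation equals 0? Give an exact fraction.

22/49

obs 1: x=1 → posterior Beta(6, 4/3)
obs 2: x=0 → posterior Beta(6, 7/3)
obs 3: x=0 → posterior Beta(6, 10/3)
obs 4: x=1 → posterior Beta(7, 10/3)
obs 5: x=0 → posterior Beta(7, 13/3)
obs 6: x=1 → posterior Beta(8, 13/3)
obs 7: x=0 → posterior Beta(8, 16/3)
obs 8: x=0 → posterior Beta(8, 19/3)
obs 9: x=0 → posterior Beta(8, 22/3)
obs 10: x=1 → posterior Beta(9, 22/3)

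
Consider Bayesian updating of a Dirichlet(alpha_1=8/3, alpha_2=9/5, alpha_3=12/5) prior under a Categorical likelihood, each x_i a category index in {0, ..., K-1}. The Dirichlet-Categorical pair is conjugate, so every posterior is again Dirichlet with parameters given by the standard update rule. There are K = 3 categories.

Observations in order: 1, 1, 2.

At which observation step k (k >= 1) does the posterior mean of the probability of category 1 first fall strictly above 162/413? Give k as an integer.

k = 2

obs 1: x=1 → posterior Dirichlet(8/3, 14/5, 12/5)
obs 2: x=1 → posterior Dirichlet(8/3, 19/5, 12/5)
obs 3: x=2 → posterior Dirichlet(8/3, 19/5, 17/5)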